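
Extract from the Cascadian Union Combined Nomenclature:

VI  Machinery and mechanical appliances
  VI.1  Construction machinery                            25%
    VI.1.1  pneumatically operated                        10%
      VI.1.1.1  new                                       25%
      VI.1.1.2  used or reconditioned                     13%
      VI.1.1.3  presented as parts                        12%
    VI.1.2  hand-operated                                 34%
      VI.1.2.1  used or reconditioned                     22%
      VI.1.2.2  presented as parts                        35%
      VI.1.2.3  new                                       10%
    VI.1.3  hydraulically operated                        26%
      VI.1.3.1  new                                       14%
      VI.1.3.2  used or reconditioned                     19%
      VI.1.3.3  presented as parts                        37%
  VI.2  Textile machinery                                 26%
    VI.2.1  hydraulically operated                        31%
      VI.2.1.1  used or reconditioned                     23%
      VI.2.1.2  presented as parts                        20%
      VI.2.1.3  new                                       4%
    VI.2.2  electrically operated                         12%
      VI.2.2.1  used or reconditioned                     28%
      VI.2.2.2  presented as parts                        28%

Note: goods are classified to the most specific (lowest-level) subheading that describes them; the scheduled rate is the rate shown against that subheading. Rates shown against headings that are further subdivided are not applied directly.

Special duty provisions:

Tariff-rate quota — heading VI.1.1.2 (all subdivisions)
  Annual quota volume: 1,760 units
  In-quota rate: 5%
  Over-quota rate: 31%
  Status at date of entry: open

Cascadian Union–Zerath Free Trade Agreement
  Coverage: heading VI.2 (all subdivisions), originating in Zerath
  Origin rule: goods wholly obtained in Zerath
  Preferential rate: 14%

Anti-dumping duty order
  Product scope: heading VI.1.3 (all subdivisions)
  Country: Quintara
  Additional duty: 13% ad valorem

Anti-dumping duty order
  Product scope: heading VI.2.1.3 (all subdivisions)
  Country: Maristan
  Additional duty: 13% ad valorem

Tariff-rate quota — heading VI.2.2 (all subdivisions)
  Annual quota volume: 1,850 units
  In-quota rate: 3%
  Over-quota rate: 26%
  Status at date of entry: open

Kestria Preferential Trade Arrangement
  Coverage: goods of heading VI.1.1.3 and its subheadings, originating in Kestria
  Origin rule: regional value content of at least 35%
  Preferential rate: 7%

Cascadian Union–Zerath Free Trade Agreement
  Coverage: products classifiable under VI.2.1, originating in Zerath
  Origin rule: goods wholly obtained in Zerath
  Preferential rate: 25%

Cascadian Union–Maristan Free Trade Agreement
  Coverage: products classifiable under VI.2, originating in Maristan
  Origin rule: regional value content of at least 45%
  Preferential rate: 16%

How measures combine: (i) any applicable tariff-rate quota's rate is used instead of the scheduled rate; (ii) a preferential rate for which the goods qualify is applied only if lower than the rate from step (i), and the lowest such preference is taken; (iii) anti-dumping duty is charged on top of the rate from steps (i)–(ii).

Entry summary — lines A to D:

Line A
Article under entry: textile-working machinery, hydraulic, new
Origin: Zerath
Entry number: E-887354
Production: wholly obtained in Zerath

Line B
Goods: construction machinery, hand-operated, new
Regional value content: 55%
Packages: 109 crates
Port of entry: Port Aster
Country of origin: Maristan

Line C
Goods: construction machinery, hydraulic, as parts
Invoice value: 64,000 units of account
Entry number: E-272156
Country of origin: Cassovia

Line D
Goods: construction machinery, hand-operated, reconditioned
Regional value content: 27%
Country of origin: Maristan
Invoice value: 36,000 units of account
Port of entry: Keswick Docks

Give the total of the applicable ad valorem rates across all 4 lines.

73%

Line A: textile-working → VI.2; hydraulic → VI.2.1; new → VI.2.1.3. Scheduled 4%. Zerath agreement on VI.2: wholly obtained → 14% available; Zerath agreement on VI.2.1: wholly obtained → 25% available; preference 14% not lower than 4% → no reduction. → 4%.
Line B: construction → VI.1; hand-operated → VI.1.2; new → VI.1.2.3. Scheduled 10%. Maristan agreement on VI.2: VI.1.2.3 not covered. → 10%.
Line C: construction → VI.1; hydraulic → VI.1.3; as parts → VI.1.3.3. Scheduled 37%. No special measure applies. → 37%.
Line D: construction → VI.1; hand-operated → VI.1.2; reconditioned → VI.1.2.1. Scheduled 22%. Maristan agreement on VI.2: VI.1.2.1 not covered. → 22%.
Sum: 4% + 10% + 37% + 22% = 73%.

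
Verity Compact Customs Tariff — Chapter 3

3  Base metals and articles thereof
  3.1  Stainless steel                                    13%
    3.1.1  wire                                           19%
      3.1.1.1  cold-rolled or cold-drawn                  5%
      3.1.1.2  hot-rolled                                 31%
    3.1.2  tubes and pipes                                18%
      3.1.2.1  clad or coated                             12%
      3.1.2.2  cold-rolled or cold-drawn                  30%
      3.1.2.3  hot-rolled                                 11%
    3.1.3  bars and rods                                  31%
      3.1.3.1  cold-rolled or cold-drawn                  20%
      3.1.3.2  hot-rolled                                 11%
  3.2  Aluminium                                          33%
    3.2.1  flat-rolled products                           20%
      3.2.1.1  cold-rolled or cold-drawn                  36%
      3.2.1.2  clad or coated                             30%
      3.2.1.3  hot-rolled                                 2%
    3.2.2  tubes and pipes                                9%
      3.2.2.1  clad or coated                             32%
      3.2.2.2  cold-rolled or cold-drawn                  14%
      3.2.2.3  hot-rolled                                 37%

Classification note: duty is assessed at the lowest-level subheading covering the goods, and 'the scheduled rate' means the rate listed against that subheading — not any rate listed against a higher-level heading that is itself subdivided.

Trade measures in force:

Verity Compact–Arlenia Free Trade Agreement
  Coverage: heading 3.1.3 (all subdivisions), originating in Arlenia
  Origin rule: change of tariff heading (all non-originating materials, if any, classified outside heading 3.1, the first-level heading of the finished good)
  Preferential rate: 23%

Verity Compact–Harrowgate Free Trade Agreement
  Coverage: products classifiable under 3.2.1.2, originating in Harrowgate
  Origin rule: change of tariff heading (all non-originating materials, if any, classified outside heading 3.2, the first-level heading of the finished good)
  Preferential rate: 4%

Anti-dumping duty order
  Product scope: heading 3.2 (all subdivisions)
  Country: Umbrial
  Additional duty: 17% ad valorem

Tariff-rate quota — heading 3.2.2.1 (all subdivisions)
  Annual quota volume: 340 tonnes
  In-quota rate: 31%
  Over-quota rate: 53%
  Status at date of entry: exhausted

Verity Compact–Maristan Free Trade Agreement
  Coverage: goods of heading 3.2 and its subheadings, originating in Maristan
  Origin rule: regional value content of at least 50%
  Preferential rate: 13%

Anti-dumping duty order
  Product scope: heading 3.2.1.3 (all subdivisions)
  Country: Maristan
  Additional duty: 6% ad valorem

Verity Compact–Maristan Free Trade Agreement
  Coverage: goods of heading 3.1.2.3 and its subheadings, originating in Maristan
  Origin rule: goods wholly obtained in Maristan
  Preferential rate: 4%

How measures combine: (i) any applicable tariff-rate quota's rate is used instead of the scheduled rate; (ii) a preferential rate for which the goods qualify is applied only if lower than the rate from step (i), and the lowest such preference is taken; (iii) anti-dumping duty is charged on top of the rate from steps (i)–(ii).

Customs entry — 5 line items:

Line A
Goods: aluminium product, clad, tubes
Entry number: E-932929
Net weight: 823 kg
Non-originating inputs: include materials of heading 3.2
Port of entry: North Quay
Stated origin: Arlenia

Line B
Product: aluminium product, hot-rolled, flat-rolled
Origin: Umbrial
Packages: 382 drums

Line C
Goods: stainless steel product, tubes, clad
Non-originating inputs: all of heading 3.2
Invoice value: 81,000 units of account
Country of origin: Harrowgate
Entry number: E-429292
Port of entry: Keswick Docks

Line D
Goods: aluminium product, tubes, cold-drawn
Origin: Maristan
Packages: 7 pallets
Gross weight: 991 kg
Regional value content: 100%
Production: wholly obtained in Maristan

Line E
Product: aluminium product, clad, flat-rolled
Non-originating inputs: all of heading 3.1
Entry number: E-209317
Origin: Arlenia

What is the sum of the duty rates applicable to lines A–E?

Line A: aluminium → 3.2; tubes → 3.2.2; clad → 3.2.2.1. Scheduled 32%. quota on 3.2.2.1 exhausted → over-quota 53%; Arlenia agreement on 3.1.3: 3.2.2.1 not covered. → 53%.
Line B: aluminium → 3.2; flat-rolled → 3.2.1; hot-rolled → 3.2.1.3. Scheduled 2%. anti-dumping (Umbrial, 3.2): +17%; total 2% + 17% = 19%. → 19%.
Line C: stainless steel → 3.1; tubes → 3.1.2; clad → 3.1.2.1. Scheduled 12%. Harrowgate agreement on 3.2.1.2: 3.1.2.1 not covered. → 12%.
Line D: aluminium → 3.2; tubes → 3.2.2; cold-drawn → 3.2.2.2. Scheduled 14%. Maristan agreement on 3.2: RVC ≥ 50% → 13% available; Maristan agreement on 3.1.2.3: 3.2.2.2 not covered; preferential 13%. → 13%.
Line E: aluminium → 3.2; flat-rolled → 3.2.1; clad → 3.2.1.2. Scheduled 30%. Arlenia agreement on 3.1.3: 3.2.1.2 not covered. → 30%.
Sum: 53% + 19% + 12% + 13% + 30% = 127%.

127%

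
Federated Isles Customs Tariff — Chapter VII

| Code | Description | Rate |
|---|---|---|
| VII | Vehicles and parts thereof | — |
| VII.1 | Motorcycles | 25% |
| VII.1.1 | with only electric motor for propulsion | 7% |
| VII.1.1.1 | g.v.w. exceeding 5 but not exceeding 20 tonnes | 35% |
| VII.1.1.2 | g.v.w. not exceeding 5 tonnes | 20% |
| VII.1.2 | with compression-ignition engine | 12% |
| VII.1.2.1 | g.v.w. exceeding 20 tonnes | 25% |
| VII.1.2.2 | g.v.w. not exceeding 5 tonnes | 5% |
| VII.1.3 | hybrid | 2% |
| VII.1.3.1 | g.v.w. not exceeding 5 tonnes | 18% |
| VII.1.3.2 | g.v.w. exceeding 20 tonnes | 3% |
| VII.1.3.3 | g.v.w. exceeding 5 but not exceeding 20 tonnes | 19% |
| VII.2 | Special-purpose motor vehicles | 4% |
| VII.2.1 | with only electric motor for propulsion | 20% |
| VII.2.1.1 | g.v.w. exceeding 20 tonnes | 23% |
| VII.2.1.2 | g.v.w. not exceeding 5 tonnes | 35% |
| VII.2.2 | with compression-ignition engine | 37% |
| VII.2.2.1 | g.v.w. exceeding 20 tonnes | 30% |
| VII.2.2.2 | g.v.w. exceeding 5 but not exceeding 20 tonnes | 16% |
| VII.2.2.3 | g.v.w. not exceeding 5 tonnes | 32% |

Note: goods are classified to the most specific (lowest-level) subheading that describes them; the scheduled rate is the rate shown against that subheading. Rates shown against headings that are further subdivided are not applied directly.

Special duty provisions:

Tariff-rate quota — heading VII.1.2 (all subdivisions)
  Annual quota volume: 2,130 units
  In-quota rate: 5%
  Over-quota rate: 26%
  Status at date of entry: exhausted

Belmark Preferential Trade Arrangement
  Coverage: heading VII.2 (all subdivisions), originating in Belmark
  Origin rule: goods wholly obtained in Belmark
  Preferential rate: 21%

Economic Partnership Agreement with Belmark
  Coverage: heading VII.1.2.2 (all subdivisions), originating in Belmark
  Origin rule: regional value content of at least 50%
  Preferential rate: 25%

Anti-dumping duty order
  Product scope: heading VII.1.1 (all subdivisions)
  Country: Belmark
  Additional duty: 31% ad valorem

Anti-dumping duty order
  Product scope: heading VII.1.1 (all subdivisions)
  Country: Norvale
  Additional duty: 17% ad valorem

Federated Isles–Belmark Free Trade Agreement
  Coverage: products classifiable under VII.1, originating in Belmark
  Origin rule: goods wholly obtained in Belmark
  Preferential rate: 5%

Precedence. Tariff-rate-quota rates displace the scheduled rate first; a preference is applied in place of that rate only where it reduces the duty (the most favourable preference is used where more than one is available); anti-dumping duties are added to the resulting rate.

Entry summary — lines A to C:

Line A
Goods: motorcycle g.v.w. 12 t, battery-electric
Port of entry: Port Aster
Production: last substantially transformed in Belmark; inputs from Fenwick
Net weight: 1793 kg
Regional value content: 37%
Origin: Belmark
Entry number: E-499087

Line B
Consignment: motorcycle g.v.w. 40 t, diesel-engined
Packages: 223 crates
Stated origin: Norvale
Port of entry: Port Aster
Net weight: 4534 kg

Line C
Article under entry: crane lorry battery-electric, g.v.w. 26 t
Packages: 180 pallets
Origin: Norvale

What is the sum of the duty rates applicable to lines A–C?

Line A: motorcycle → VII.1; battery-electric → VII.1.1; g.v.w. 12 t → VII.1.1.1. Scheduled 35%. Belmark agreement on VII.2: VII.1.1.1 not covered; Belmark agreement on VII.1.2.2: VII.1.1.1 not covered; Belmark agreement on VII.1: not wholly obtained; anti-dumping (Belmark, VII.1.1): +31%; total 35% + 31% = 66%. → 66%.
Line B: motorcycle → VII.1; diesel-engined → VII.1.2; g.v.w. 40 t → VII.1.2.1. Scheduled 25%. quota on VII.1.2 exhausted → over-quota 26%. → 26%.
Line C: crane lorry → VII.2; battery-electric → VII.2.1; g.v.w. 26 t → VII.2.1.1. Scheduled 23%. No special measure applies. → 23%.
Sum: 66% + 26% + 23% = 115%.

115%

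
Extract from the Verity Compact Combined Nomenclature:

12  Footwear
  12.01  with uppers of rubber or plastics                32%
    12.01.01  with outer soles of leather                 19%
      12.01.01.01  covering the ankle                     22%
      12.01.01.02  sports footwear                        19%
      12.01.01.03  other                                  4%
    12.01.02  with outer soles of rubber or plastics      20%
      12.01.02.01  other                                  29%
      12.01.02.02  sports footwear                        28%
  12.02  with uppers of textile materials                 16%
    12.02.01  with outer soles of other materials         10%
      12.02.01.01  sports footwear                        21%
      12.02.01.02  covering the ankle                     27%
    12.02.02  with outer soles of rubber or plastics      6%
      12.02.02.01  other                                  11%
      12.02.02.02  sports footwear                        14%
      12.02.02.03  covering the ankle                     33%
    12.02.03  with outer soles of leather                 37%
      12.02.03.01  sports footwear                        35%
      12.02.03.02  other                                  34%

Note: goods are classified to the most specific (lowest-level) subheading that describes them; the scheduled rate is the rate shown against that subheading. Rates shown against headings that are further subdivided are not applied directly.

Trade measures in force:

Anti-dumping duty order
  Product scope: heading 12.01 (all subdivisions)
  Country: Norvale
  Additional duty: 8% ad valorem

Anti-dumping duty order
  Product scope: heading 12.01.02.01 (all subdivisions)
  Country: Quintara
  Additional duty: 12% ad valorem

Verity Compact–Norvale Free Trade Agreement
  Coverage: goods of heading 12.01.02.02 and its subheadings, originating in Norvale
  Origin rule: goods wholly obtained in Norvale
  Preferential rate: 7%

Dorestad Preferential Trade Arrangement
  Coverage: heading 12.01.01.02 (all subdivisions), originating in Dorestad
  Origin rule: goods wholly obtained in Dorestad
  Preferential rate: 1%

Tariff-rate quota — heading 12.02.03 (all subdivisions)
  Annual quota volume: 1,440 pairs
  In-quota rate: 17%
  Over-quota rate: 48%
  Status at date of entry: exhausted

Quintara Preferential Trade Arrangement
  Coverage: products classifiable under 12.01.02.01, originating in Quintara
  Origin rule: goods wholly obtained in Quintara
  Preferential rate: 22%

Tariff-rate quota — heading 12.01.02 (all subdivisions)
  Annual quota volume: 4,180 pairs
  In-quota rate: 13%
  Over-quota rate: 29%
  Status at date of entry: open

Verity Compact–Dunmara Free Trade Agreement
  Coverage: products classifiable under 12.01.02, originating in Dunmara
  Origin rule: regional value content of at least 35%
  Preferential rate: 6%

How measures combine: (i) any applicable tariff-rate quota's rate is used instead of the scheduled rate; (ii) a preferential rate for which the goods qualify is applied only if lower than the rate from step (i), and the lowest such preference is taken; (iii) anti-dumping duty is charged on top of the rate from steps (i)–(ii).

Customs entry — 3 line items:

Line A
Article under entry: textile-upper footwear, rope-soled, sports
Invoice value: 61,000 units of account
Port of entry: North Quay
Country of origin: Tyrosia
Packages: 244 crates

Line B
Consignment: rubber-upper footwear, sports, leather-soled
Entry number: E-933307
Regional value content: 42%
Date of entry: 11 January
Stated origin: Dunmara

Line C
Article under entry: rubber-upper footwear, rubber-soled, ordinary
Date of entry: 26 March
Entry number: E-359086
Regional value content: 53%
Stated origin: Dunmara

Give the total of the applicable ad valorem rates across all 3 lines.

Line A: textile-upper → 12.02; rope-soled → 12.02.01; sports → 12.02.01.01. Scheduled 21%. No special measure applies. → 21%.
Line B: rubber-upper → 12.01; leather-soled → 12.01.01; sports → 12.01.01.02. Scheduled 19%. Dunmara agreement on 12.01.02: 12.01.01.02 not covered. → 19%.
Line C: rubber-upper → 12.01; rubber-soled → 12.01.02; ordinary → 12.01.02.01. Scheduled 29%. quota on 12.01.02 open → in-quota 13%; Dunmara agreement on 12.01.02: RVC ≥ 35% → 6% available; preferential 6%. → 6%.
Sum: 21% + 19% + 6% = 46%.

46%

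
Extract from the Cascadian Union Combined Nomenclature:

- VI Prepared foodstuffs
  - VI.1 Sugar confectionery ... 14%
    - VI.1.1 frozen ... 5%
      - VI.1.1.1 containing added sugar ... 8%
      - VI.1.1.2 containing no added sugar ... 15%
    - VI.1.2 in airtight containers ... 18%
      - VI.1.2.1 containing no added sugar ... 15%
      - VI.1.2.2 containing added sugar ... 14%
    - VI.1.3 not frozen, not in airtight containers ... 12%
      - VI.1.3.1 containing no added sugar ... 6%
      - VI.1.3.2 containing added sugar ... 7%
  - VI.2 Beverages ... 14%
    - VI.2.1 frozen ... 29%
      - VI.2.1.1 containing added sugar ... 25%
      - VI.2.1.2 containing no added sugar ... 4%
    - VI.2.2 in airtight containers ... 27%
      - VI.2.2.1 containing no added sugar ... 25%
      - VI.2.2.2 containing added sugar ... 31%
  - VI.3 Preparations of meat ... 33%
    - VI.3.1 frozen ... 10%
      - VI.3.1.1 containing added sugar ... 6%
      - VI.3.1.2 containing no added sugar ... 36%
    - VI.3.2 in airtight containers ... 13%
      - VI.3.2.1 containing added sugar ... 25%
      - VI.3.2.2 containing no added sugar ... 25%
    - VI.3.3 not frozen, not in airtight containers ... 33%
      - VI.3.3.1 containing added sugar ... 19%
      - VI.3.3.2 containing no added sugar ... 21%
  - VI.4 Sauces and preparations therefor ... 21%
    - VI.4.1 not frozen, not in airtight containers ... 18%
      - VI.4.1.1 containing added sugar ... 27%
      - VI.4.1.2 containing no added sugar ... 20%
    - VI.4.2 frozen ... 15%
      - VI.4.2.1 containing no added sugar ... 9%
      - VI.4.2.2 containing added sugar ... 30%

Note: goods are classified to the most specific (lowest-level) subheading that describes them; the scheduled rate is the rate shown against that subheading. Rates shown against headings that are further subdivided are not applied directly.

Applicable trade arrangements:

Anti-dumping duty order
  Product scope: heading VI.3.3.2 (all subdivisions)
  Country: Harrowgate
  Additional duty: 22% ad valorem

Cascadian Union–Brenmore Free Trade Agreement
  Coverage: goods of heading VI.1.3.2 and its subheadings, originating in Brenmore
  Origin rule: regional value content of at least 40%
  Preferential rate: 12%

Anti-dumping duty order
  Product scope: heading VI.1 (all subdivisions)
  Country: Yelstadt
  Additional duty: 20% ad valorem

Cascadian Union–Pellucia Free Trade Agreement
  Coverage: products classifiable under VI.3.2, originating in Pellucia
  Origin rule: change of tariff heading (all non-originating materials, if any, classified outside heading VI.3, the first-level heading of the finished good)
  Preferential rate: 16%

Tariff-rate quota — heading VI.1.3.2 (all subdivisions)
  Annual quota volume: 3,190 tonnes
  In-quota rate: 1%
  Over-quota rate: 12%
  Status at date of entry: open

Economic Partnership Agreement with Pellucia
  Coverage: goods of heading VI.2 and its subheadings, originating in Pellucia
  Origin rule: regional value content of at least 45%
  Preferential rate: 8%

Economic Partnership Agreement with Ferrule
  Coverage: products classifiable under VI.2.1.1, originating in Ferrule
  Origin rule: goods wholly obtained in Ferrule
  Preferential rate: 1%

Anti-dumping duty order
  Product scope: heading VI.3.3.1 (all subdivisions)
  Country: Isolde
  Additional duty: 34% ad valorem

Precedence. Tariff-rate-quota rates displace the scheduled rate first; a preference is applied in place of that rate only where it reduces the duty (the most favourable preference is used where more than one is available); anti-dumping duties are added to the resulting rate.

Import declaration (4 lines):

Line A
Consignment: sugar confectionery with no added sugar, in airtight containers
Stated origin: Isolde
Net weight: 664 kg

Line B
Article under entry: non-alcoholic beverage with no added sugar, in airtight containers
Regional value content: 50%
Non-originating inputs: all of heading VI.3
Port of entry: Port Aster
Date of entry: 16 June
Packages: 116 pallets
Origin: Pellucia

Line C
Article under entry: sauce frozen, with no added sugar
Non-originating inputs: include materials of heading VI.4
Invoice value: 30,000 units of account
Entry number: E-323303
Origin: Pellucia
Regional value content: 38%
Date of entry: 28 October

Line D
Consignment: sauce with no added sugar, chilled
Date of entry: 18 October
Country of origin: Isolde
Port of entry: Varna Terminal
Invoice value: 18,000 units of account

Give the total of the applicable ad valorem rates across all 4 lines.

Line A: sugar confectionery → VI.1; in airtight containers → VI.1.2; with no added sugar → VI.1.2.1. Scheduled 15%. No special measure applies. → 15%.
Line B: non-alcoholic beverage → VI.2; in airtight containers → VI.2.2; with no added sugar → VI.2.2.1. Scheduled 25%. Pellucia agreement on VI.3.2: VI.2.2.1 not covered; Pellucia agreement on VI.2: RVC ≥ 45% → 8% available; preferential 8%. → 8%.
Line C: sauce → VI.4; frozen → VI.4.2; with no added sugar → VI.4.2.1. Scheduled 9%. Pellucia agreement on VI.3.2: VI.4.2.1 not covered; Pellucia agreement on VI.2: VI.4.2.1 not covered. → 9%.
Line D: sauce → VI.4; chilled → VI.4.1; with no added sugar → VI.4.1.2. Scheduled 20%. No special measure applies. → 20%.
Sum: 15% + 8% + 9% + 20% = 52%.

52%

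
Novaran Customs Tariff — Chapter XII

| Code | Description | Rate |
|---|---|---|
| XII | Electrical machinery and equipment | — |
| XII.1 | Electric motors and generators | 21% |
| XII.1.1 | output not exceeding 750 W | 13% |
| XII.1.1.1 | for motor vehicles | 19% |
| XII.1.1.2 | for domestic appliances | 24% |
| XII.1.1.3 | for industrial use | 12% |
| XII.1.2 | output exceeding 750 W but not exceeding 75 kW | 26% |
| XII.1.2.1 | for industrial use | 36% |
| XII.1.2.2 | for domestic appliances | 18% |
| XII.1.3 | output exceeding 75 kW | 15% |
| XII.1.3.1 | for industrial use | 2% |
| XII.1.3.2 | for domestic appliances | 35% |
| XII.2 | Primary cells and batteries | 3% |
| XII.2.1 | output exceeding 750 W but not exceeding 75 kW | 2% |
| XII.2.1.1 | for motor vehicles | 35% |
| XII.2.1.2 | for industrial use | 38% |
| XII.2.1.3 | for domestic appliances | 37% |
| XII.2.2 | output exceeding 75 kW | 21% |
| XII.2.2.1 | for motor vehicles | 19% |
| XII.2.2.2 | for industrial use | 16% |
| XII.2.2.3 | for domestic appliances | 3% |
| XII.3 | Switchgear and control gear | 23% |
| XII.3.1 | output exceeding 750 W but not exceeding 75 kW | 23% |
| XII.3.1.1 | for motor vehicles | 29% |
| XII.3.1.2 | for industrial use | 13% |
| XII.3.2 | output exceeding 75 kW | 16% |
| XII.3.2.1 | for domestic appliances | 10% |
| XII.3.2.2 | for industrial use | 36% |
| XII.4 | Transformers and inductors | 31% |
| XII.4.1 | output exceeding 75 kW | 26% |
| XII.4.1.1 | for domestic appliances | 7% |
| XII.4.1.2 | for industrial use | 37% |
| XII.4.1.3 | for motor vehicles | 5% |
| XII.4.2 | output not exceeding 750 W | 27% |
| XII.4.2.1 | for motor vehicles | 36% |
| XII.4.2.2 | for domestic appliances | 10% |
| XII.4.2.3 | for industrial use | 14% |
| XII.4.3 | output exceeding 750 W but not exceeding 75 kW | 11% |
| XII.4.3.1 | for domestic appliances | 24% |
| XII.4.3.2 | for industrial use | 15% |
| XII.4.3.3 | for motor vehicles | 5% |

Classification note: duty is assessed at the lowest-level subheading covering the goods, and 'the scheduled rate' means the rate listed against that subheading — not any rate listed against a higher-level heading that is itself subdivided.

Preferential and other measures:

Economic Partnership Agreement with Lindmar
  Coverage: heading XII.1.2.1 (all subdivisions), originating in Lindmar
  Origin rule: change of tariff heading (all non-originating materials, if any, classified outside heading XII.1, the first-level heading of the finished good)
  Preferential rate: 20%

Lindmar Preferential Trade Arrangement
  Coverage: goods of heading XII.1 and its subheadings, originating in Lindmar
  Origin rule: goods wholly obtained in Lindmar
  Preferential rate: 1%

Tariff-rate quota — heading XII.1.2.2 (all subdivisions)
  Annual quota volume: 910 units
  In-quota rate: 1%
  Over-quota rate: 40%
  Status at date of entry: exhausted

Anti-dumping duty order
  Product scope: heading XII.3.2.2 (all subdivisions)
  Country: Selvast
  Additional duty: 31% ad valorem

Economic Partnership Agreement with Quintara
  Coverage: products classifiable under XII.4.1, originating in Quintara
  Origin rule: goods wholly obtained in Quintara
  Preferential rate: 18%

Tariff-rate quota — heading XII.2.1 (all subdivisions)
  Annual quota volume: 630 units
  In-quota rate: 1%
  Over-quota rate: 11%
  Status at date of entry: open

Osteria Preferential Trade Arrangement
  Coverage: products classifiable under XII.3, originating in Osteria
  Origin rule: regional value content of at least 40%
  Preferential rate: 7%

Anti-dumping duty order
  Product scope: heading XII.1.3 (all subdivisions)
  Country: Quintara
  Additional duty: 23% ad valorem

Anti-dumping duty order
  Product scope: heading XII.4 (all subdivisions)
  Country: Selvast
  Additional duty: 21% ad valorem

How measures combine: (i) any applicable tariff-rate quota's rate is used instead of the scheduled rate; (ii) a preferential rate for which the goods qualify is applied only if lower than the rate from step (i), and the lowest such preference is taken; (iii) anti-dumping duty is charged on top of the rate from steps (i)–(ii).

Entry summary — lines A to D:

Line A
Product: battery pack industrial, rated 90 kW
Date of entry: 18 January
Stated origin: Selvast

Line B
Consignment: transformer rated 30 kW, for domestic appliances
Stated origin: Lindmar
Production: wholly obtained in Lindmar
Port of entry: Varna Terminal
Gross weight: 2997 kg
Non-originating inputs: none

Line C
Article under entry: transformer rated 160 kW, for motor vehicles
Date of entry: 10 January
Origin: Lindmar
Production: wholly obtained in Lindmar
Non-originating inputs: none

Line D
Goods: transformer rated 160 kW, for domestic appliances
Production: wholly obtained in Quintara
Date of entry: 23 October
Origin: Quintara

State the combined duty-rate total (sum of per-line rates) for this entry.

Line A: battery pack → XII.2; rated 90 kW → XII.2.2; industrial → XII.2.2.2. Scheduled 16%. No special measure applies. → 16%.
Line B: transformer → XII.4; rated 30 kW → XII.4.3; for domestic appliances → XII.4.3.1. Scheduled 24%. Lindmar agreement on XII.1.2.1: XII.4.3.1 not covered; Lindmar agreement on XII.1: XII.4.3.1 not covered. → 24%.
Line C: transformer → XII.4; rated 160 kW → XII.4.1; for motor vehicles → XII.4.1.3. Scheduled 5%. Lindmar agreement on XII.1.2.1: XII.4.1.3 not covered; Lindmar agreement on XII.1: XII.4.1.3 not covered. → 5%.
Line D: transformer → XII.4; rated 160 kW → XII.4.1; for domestic appliances → XII.4.1.1. Scheduled 7%. Quintara agreement on XII.4.1: wholly obtained → 18% available; preference 18% not lower than 7% → no reduction. → 7%.
Sum: 16% + 24% + 5% + 7% = 52%.

52%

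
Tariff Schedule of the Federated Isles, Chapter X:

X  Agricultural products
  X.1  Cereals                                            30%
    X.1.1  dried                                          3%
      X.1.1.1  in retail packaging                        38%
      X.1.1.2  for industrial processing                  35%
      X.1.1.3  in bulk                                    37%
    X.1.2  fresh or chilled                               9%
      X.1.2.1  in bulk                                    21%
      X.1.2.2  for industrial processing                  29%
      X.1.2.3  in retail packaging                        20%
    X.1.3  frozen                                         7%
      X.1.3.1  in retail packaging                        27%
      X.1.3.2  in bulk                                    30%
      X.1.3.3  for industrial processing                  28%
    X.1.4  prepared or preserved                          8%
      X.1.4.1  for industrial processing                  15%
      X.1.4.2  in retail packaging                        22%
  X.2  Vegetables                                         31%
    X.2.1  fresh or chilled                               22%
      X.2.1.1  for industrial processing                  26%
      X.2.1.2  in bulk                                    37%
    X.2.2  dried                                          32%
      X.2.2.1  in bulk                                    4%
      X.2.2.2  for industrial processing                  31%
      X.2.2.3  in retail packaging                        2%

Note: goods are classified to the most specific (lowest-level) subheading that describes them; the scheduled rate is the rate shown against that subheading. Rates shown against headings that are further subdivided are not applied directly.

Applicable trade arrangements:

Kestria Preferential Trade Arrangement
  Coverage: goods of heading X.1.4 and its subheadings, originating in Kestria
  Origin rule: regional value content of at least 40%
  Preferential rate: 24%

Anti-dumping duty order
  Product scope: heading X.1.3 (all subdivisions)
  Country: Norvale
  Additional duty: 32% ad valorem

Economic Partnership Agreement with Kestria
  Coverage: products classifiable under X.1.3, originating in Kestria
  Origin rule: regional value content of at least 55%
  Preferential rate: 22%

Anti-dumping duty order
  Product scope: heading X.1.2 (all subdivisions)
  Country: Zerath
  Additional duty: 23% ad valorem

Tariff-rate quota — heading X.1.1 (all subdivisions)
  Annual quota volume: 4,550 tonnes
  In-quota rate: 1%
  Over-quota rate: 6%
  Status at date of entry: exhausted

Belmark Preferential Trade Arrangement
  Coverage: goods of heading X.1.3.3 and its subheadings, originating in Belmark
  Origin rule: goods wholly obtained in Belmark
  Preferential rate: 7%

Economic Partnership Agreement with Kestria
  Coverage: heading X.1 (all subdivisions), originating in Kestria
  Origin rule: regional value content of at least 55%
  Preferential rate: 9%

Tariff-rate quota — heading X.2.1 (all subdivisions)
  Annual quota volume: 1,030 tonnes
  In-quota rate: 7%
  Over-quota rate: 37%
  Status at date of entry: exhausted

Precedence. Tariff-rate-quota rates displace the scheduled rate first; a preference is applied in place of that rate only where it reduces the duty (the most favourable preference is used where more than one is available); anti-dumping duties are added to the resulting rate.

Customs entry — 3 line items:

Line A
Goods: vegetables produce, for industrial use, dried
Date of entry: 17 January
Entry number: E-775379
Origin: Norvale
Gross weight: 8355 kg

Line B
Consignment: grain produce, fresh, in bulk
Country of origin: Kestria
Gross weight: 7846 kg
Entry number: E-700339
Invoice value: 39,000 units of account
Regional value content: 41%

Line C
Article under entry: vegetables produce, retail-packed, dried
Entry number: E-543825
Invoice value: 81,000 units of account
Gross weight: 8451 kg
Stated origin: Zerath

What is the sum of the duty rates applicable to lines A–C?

54%

Line A: vegetables → X.2; dried → X.2.2; for industrial use → X.2.2.2. Scheduled 31%. No special measure applies. → 31%.
Line B: grain → X.1; fresh → X.1.2; in bulk → X.1.2.1. Scheduled 21%. Kestria agreement on X.1.4: X.1.2.1 not covered; Kestria agreement on X.1.3: X.1.2.1 not covered; Kestria agreement on X.1: RVC < 55%. → 21%.
Line C: vegetables → X.2; dried → X.2.2; retail-packed → X.2.2.3. Scheduled 2%. No special measure applies. → 2%.
Sum: 31% + 21% + 2% = 54%.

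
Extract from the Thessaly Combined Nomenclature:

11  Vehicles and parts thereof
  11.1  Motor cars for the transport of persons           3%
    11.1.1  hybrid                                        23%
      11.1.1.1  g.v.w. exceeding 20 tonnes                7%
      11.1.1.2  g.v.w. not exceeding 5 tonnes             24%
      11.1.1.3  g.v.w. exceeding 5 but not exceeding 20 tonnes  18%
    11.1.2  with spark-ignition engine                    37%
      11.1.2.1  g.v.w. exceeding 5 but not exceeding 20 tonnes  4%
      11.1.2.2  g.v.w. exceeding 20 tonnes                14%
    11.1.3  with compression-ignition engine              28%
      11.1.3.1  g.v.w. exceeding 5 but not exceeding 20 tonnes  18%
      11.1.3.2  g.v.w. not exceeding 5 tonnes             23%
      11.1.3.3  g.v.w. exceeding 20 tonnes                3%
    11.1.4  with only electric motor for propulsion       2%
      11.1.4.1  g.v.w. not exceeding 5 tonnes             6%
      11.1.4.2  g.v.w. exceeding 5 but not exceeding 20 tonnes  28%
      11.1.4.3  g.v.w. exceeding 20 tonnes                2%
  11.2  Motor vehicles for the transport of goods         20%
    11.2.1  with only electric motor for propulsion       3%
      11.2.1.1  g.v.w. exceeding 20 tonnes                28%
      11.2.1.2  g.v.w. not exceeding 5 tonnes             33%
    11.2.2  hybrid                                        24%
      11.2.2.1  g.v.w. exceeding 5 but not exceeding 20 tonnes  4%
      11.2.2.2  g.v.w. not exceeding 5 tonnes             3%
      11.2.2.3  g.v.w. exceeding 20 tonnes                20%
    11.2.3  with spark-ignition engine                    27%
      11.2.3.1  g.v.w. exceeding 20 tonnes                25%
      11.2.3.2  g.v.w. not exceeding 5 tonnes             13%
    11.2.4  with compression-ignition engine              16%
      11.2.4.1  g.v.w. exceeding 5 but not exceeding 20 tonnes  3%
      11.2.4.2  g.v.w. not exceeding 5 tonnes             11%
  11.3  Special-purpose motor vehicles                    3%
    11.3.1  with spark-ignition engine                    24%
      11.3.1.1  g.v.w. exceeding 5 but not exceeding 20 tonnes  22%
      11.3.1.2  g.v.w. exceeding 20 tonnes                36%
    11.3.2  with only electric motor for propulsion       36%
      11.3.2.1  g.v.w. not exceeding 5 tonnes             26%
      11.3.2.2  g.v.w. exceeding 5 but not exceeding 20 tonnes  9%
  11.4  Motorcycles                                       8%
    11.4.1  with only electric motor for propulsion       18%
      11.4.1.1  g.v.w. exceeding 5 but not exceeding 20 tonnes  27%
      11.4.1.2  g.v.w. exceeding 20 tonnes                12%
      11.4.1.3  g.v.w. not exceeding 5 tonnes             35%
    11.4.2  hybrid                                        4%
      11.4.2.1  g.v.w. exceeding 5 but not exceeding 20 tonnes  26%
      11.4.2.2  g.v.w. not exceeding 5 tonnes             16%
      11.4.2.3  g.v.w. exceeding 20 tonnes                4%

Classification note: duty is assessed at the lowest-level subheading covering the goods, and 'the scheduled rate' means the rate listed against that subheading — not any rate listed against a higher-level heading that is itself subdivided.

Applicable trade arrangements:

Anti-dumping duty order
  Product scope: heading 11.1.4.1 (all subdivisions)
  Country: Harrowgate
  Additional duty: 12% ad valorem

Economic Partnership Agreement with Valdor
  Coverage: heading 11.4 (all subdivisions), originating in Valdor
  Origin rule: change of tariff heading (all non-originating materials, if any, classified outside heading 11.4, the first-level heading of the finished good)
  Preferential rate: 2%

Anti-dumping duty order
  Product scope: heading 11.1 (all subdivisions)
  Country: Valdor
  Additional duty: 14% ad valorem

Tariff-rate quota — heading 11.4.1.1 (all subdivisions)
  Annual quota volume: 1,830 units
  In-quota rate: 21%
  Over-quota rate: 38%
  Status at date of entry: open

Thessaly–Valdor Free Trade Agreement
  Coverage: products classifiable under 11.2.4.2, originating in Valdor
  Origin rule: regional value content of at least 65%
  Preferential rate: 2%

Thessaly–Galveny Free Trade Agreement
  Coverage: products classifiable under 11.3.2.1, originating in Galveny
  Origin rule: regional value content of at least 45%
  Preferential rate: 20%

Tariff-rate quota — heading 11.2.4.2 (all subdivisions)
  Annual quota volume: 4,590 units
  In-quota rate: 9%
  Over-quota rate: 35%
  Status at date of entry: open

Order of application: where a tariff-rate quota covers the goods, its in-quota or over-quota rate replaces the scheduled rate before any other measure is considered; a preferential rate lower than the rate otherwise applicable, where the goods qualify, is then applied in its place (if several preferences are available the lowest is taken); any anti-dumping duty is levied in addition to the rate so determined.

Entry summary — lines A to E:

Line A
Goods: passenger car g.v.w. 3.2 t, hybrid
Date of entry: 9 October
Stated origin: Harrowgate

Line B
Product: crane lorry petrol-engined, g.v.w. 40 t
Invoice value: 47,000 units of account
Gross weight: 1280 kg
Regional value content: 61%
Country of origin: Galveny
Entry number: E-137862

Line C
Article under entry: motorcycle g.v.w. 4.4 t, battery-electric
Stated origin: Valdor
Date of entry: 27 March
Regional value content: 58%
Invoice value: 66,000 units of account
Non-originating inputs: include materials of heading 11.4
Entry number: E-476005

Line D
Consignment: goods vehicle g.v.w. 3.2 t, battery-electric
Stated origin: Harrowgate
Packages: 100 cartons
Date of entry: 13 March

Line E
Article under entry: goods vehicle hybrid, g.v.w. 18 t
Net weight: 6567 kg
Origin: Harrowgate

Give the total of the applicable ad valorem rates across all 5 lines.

132%

Line A: passenger car → 11.1; hybrid → 11.1.1; g.v.w. 3.2 t → 11.1.1.2. Scheduled 24%. No special measure applies. → 24%.
Line B: crane lorry → 11.3; petrol-engined → 11.3.1; g.v.w. 40 t → 11.3.1.2. Scheduled 36%. Galveny agreement on 11.3.2.1: 11.3.1.2 not covered. → 36%.
Line C: motorcycle → 11.4; battery-electric → 11.4.1; g.v.w. 4.4 t → 11.4.1.3. Scheduled 35%. Valdor agreement on 11.4: CTH not met; Valdor agreement on 11.2.4.2: 11.4.1.3 not covered. → 35%.
Line D: goods vehicle → 11.2; battery-electric → 11.2.1; g.v.w. 3.2 t → 11.2.1.2. Scheduled 33%. No special measure applies. → 33%.
Line E: goods vehicle → 11.2; hybrid → 11.2.2; g.v.w. 18 t → 11.2.2.1. Scheduled 4%. No special measure applies. → 4%.
Sum: 24% + 36% + 35% + 33% + 4% = 132%.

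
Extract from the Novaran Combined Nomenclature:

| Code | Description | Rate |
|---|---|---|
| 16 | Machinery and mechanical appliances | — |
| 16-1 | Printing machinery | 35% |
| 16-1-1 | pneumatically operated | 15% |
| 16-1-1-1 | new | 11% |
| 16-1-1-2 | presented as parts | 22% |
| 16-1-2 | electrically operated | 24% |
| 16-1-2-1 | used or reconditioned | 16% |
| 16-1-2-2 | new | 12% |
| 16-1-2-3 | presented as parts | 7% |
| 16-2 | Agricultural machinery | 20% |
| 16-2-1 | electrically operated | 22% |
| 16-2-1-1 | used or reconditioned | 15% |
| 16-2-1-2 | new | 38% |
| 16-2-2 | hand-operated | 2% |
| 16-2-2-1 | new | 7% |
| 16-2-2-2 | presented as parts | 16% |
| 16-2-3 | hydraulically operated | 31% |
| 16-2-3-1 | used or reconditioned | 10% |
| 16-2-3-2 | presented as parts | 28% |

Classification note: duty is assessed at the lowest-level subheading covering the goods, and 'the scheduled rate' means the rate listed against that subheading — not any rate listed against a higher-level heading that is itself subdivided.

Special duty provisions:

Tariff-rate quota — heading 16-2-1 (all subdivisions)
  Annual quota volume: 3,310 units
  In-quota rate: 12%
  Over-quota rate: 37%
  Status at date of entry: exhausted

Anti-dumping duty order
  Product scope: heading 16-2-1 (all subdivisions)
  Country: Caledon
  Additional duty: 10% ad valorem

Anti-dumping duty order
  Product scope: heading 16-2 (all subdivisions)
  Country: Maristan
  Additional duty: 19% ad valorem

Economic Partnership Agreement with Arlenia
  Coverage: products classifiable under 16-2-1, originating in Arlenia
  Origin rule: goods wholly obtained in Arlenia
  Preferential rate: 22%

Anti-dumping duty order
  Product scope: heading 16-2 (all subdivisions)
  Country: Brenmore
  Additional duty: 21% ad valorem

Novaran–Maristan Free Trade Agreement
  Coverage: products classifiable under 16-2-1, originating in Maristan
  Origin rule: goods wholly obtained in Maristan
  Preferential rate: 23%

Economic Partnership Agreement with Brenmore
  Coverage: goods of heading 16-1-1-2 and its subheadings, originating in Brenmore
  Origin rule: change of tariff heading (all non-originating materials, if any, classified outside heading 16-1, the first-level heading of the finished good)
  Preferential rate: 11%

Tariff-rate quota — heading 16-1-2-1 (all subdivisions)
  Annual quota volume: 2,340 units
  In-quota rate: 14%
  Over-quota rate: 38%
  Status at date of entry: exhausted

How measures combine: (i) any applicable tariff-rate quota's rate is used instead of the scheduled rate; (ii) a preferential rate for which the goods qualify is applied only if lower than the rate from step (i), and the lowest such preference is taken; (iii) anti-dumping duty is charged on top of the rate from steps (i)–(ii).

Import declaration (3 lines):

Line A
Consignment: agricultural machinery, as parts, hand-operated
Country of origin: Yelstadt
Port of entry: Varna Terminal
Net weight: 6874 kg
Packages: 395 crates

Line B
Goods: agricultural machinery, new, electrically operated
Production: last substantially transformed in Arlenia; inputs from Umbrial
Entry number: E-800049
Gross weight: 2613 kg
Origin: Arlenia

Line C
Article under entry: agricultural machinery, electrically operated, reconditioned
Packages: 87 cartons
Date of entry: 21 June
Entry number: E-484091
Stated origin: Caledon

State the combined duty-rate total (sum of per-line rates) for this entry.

Line A: agricultural → 16-2; hand-operated → 16-2-2; as parts → 16-2-2-2. Scheduled 16%. No special measure applies. → 16%.
Line B: agricultural → 16-2; electrically operated → 16-2-1; new → 16-2-1-2. Scheduled 38%. quota on 16-2-1 exhausted → over-quota 37%; Arlenia agreement on 16-2-1: not wholly obtained. → 37%.
Line C: agricultural → 16-2; electrically operated → 16-2-1; reconditioned → 16-2-1-1. Scheduled 15%. quota on 16-2-1 exhausted → over-quota 37%; anti-dumping (Caledon, 16-2-1): +10%; total 37% + 10% = 47%. → 47%.
Sum: 16% + 37% + 47% = 100%.

100%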